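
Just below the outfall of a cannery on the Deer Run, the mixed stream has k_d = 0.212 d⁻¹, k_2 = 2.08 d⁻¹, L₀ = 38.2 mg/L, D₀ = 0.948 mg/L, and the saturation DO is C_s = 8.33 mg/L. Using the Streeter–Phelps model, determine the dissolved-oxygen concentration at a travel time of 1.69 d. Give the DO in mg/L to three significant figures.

k_d L₀/(k_2−k_d) = 0.212×38.2/(2.08−0.212) = 8.098/1.868 = 4.335 mg/L.
e^(−k_d t) = e^(−0.212×1.690) = 0.6989; e^(−k_2 t) = e^(−2.08×1.690) = 0.02974.
D = 4.335 × (0.6989 − 0.02974) + 0.948 × 0.02974 = 2.901 + 0.02820 = 2.929 mg/L.
DO = C_s − D = 8.33 − 2.929 = 5.401 mg/L.

DO ≈ 5.40 mg/L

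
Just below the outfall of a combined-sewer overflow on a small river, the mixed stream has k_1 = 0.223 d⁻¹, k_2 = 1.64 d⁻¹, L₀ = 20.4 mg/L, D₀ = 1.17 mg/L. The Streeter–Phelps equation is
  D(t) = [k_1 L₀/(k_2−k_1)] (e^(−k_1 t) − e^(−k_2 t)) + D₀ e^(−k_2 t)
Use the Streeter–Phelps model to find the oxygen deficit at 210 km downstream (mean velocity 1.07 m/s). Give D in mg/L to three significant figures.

D ≈ 1.89 mg/L

Travel time t = x/v = 210 km / (1.07 m/s) = 210000 m / 1.07 m/s = 196300 s = 2.272 d.
k_1 L₀/(k_2−k_1) = 0.223×20.4/(1.64−0.223) = 4.549/1.417 = 3.210 mg/L.
e^(−k_1 t) = e^(−0.223×2.272) = 0.6026; e^(−k_2 t) = e^(−1.64×2.272) = 0.02410.
D = 3.210 × (0.6026 − 0.02410) + 1.17 × 0.02410 = 1.857 + 0.02820 = 1.885 mg/L.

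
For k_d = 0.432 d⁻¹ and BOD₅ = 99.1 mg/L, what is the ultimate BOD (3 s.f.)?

L₀ ≈ 112 mg/L

BOD₅ = L₀(1 − e^(−5k_d)) ⇒ L₀ = BOD₅ / (1 − e^(−5×0.432))
= 99.1 / (1 − 0.1153) = 99.1 / 0.8847 = 112.0 mg/L.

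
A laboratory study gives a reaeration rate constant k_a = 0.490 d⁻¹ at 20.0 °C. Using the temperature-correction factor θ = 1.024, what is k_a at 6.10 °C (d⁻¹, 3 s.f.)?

k_a(T₂) = k_a(T₁) · θ^(T₂−T₁) = 0.490 × 1.024^(6.10−20.0)
= 0.490 × 1.024^-13.9 = 0.490 × 0.7192 = 0.3524 d⁻¹.

k_a ≈ 0.352 d⁻¹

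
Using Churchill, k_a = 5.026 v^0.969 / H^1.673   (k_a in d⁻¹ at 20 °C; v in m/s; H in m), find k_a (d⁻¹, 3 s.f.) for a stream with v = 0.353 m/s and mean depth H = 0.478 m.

k_a = 5.026 × 0.353^0.969 / 0.478^1.673 = 5.026 × 0.3646 / 0.2909 = 6.300 d⁻¹.

k_a ≈ 6.30 d⁻¹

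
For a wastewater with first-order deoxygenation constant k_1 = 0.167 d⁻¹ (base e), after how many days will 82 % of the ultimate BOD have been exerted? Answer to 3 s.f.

y/L₀ = 1 − e^(−k_1 t) = 0.82 ⇒ e^(−k_1 t) = 0.180
t = −ln(0.180) / 0.167 = 1.715 / 0.167 = 10.27 d.

t ≈ 10.3 d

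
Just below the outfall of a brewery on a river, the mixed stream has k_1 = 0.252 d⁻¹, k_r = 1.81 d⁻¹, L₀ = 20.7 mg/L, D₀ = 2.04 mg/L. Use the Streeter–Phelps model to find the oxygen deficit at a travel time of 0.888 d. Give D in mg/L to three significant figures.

D ≈ 2.41 mg/L

k_1 L₀/(k_r−k_1) = 0.252×20.7/(1.81−0.252) = 5.216/1.558 = 3.348 mg/L.
e^(−k_1 t) = e^(−0.252×0.8880) = 0.7995; e^(−k_r t) = e^(−1.81×0.8880) = 0.2004.
D = 3.348 × (0.7995 − 0.2004) + 2.04 × 0.2004 = 2.006 + 0.4089 = 2.415 mg/L.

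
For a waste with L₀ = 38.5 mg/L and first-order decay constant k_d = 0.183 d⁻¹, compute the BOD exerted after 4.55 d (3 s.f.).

y_t = L₀(1 − e^(−k_d t)) = 38.5 × (1 − e^(−0.183×4.55))
= 38.5 × (1 − 0.4349) = 38.5 × 0.5651 = 21.76 mg/L.

y ≈ 21.8 mg/L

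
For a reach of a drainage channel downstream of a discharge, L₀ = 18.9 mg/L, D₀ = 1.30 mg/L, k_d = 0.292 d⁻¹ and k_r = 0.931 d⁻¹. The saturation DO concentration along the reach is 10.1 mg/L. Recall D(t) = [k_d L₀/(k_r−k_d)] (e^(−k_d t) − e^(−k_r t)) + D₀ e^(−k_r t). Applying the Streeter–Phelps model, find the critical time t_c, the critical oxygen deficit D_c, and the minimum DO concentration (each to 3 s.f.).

t_c ≈ 1.56 d; D_c ≈ 3.76 mg/L; min DO ≈ 6.34 mg/L

At the critical point dD/dt = 0, so k_d L₀ e^(−k_d t) = k_r D. Substituting D(t) from the Streeter–Phelps equation and solving for t gives
t_c = ln[(k_r/k_d)(1 − D₀(k_r−k_d)/(k_d L₀))] / (k_r−k_d).
Here k_r−k_d = 0.6390 d⁻¹ and 1 − D₀(k_r−k_d)/(k_d L₀) = 1 − 1.30×0.6390/(0.292×18.9) = 0.8495, so
t_c = ln(3.188 × 0.8495) / 0.6390 = 0.9964 / 0.6390 = 1.559 d.
L(t_c) = L₀ e^(−k_d t_c) = 18.9 × 0.6343 = 11.99 mg/L, and at the critical point k_r D_c = k_d L, so D_c = (0.292/0.931) × 11.99 = 3.760 mg/L.
Minimum DO = C_s − D_c = 10.1 − 3.760 = 6.340 mg/L.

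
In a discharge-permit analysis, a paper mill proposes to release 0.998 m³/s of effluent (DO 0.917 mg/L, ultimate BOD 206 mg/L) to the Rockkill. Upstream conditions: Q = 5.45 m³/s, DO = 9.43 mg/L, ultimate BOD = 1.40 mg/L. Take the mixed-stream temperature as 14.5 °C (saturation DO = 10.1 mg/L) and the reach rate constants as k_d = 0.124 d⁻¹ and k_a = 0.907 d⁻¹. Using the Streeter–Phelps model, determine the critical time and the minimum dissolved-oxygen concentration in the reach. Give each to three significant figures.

t_c ≈ 1.93 d; minimum DO ≈ 6.54 mg/L

Mixed DO = (5.45×9.43 + 0.998×0.917)/(5.45+0.998) = 52.31/6.448 = 8.112 mg/L.
Mixed L₀ = (5.45×1.40 + 0.998×206)/(6.448) = 213.2/6.448 = 33.07 mg/L.
Initial deficit D₀ = C_s − DO₀ = 10.1 − 8.112 = 1.988 mg/L.
t_c = (1/0.7830) ln[(0.907/0.124)(1 − 1.988×0.7830/(0.124×33.07))] = 1.277 × ln(4.538) = 1.932 d.
D_c = (0.124/0.907) × 33.07 × e^(−0.124×1.932) = 0.1367 × 33.07 × 0.7870 = 3.558 mg/L.
Minimum DO = 10.1 − 3.558 = 6.542 mg/L.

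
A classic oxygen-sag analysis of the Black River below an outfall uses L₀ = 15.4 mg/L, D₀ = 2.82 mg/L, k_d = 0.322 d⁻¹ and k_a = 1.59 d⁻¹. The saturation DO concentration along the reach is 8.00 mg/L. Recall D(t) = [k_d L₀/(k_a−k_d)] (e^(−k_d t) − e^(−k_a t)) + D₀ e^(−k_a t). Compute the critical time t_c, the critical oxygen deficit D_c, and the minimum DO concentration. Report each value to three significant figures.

t_c ≈ 0.252 d; D_c ≈ 2.88 mg/L; min DO ≈ 5.12 mg/L

With k_a/k_d = 4.938 and 1 − D₀(k_a−k_d)/(k_d L₀) = 0.2789,
t_c = ln(4.938 × 0.2789) / (1.59 − 0.322) = ln(1.377) / 1.268 = 0.3201/1.268 = 0.2524 d.
D_c = (k_d/k_a) L₀ e^(−k_d t_c) = (0.322/1.59) × 15.4 × e^(−0.322×0.2524) = 0.2025 × 15.4 × 0.9219 = 2.875 mg/L.
Minimum DO = C_s − D_c = 8.00 − 2.875 = 5.125 mg/L.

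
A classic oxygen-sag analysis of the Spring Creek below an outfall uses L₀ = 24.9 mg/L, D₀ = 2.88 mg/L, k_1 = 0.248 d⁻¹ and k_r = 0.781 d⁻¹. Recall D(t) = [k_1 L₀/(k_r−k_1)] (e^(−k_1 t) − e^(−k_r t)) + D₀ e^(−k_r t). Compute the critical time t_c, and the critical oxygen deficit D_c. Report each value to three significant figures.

With k_r/k_1 = 3.149 and 1 − D₀(k_r−k_1)/(k_1 L₀) = 0.7514,
t_c = ln(3.149 × 0.7514) / (0.781 − 0.248) = ln(2.366) / 0.5330 = 0.8614/0.5330 = 1.616 d.
D_c = (k_1/k_r) L₀ e^(−k_1 t_c) = (0.248/0.781) × 24.9 × e^(−0.248×1.616) = 0.3175 × 24.9 × 0.6698 = 5.296 mg/L.

t_c ≈ 1.62 d; D_c ≈ 5.30 mg/L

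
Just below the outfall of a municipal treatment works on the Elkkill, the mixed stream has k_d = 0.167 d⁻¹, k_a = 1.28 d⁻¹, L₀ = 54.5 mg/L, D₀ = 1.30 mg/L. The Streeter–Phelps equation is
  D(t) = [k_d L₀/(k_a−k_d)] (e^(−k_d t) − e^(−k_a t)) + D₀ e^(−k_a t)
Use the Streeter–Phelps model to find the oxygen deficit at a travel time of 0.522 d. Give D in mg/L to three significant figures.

D ≈ 3.97 mg/L

k_d L₀/(k_a−k_d) = 0.167×54.5/(1.28−0.167) = 9.101/1.113 = 8.177 mg/L.
e^(−k_d t) = e^(−0.167×0.5220) = 0.9165; e^(−k_a t) = e^(−1.28×0.5220) = 0.5127.
D = 8.177 × (0.9165 − 0.5127) + 1.30 × 0.5127 = 3.303 + 0.6664 = 3.969 mg/L.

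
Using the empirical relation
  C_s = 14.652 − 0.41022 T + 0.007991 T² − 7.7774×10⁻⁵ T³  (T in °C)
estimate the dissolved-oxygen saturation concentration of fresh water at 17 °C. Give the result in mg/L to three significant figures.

C_s = 14.652 − 0.41022×17 + 0.007991×17² − 7.7774×10⁻⁵×17³ = 9.606 mg/L.

C_s ≈ 9.61 mg/L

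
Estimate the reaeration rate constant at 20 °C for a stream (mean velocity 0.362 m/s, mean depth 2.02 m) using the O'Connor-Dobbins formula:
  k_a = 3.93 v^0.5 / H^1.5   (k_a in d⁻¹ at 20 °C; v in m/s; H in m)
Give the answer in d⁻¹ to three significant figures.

k_a = 3.93 × 0.362^0.5 / 2.02^1.5 = 3.93 × 0.6017 / 2.871 = 0.8236 d⁻¹.

k_a ≈ 0.824 d⁻¹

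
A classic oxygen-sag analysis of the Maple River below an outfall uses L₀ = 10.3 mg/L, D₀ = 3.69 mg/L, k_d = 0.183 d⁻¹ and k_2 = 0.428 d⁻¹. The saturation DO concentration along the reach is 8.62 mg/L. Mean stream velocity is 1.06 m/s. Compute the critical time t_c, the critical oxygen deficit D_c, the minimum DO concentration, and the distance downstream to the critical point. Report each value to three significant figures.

t_c ≈ 0.802 d; D_c ≈ 3.80 mg/L; min DO ≈ 4.82 mg/L; x_c ≈ 73.4 km

t_c = [1/(k_2−k_d)] ln[(k_2/k_d)(1 − D₀(k_2−k_d)/(k_d L₀))]
= [1/(0.428−0.183)] ln[(0.428/0.183)(1 − 3.69×0.2450/(0.183×10.3))]
= (1/0.2450) ln[2.339 × 0.5204] = 4.082 × ln(1.217) = 4.082 × 0.1964 = 0.8017 d.
D_c = (k_d/k_2) L₀ e^(−k_d t_c) = (0.183/0.428) × 10.3 × e^(−0.183×0.8017) = 0.4276 × 10.3 × 0.8635 = 3.803 mg/L.
Minimum DO = C_s − D_c = 8.62 − 3.803 = 4.817 mg/L.
x_c = v t_c = 1.06 m/s × 0.8017 d × 86400 s/d = 73430 m ≈ 73.4 km.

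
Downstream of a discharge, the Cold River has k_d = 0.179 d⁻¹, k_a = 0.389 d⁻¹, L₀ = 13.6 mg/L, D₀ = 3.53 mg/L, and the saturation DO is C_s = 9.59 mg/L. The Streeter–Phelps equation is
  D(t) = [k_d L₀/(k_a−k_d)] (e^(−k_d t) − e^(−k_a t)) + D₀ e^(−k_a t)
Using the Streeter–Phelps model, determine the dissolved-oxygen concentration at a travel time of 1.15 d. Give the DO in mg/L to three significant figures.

k_d L₀/(k_a−k_d) = 0.179×13.6/(0.389−0.179) = 2.434/0.2100 = 11.59 mg/L.
e^(−k_d t) = e^(−0.179×1.150) = 0.8140; e^(−k_a t) = e^(−0.389×1.150) = 0.6393.
D = 11.59 × (0.8140 − 0.6393) + 3.53 × 0.6393 = 2.024 + 2.257 = 4.281 mg/L.
DO = C_s − D = 9.59 − 4.281 = 5.309 mg/L.

DO ≈ 5.31 mg/L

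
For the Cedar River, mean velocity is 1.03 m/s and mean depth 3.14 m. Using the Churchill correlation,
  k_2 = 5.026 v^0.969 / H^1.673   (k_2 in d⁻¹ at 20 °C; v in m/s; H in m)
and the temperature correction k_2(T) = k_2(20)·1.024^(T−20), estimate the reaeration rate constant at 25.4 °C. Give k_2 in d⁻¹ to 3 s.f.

k_2(20) = 5.026 × 1.03^0.969 / 3.14^1.673 = 5.026 × 1.029 / 6.782 = 0.7626 d⁻¹.
k_2(25.4) = 0.7626 × 1.024^(25.4−20) = 0.7626 × 1.137 = 0.8668 d⁻¹.

k_2 ≈ 0.867 d⁻¹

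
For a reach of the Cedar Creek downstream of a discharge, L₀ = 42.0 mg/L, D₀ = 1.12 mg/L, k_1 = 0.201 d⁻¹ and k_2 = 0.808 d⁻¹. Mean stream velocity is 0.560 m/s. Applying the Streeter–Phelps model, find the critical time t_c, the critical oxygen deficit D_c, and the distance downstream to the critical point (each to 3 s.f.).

At the critical point dD/dt = 0, so k_1 L₀ e^(−k_1 t) = k_2 D. Substituting D(t) from the Streeter–Phelps equation and solving for t gives
t_c = ln[(k_2/k_1)(1 − D₀(k_2−k_1)/(k_1 L₀))] / (k_2−k_1).
Here k_2−k_1 = 0.6070 d⁻¹ and 1 − D₀(k_2−k_1)/(k_1 L₀) = 1 − 1.12×0.6070/(0.201×42.0) = 0.9195, so
t_c = ln(4.020 × 0.9195) / 0.6070 = 1.307 / 0.6070 = 2.154 d.
L(t_c) = L₀ e^(−k_1 t_c) = 42.0 × 0.6486 = 27.24 mg/L, and at the critical point k_2 D_c = k_1 L, so D_c = (0.201/0.808) × 27.24 = 6.777 mg/L.
x_c = v t_c = 0.560 m/s × 2.154 d × 86400 s/d = 104200 m ≈ 104 km.

t_c ≈ 2.15 d; D_c ≈ 6.78 mg/L; x_c ≈ 104 km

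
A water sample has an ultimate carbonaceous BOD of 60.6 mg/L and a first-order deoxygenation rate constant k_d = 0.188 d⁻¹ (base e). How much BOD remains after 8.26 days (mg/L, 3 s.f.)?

L ≈ 12.8 mg/L

L_t = L₀ e^(−k_d t) = 60.6 × e^(−0.188×8.26) = 60.6 × 0.2116 = 12.83 mg/L.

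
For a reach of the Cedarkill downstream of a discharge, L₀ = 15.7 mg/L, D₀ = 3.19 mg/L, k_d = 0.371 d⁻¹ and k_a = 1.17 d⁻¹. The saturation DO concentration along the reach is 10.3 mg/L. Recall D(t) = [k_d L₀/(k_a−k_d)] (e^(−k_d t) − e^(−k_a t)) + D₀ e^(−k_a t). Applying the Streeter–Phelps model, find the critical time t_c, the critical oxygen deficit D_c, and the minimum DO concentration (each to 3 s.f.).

t_c ≈ 0.717 d; D_c ≈ 3.82 mg/L; min DO ≈ 6.48 mg/L

With k_a/k_d = 3.154 and 1 − D₀(k_a−k_d)/(k_d L₀) = 0.5624,
t_c = ln(3.154 × 0.5624) / (1.17 − 0.371) = ln(1.774) / 0.7990 = 0.5730/0.7990 = 0.7172 d.
D_c = (k_d/k_a) L₀ e^(−k_d t_c) = (0.371/1.17) × 15.7 × e^(−0.371×0.7172) = 0.3171 × 15.7 × 0.7664 = 3.815 mg/L.
Minimum DO = C_s − D_c = 10.3 − 3.815 = 6.485 mg/L.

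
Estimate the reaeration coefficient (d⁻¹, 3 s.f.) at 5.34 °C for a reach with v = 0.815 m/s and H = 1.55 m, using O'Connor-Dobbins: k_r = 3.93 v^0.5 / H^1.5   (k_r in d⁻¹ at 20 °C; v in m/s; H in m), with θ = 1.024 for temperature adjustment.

k_r(20) = 3.93 × 0.815^0.5 / 1.55^1.5 = 3.93 × 0.9028 / 1.930 = 1.839 d⁻¹.
k_r(5.34) = 1.839 × 1.024^(5.34−20) = 1.839 × 0.7063 = 1.299 d⁻¹.

k_r ≈ 1.30 d⁻¹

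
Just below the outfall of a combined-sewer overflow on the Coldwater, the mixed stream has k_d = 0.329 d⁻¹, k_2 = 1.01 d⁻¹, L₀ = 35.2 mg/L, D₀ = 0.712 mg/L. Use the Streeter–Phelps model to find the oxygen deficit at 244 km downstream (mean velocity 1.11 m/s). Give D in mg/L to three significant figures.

Travel time t = x/v = 244 km / (1.11 m/s) = 244000 m / 1.11 m/s = 219800 s = 2.544 d.
k_d L₀/(k_2−k_d) = 0.329×35.2/(1.01−0.329) = 11.58/0.6810 = 17.01 mg/L.
e^(−k_d t) = e^(−0.329×2.544) = 0.4330; e^(−k_2 t) = e^(−1.01×2.544) = 0.07656.
D = 17.01 × (0.4330 − 0.07656) + 0.712 × 0.07656 = 6.061 + 0.05451 = 6.116 mg/L.

D ≈ 6.12 mg/L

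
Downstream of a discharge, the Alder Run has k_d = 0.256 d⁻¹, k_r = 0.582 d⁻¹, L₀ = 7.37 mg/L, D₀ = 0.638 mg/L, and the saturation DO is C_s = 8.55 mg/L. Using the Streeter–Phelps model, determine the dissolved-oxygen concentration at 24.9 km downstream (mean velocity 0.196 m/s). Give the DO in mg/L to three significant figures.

DO ≈ 6.77 mg/L

Travel time t = x/v = 24.9 km / (0.196 m/s) = 24900 m / 0.196 m/s = 127000 s = 1.470 d.
k_d L₀/(k_r−k_d) = 0.256×7.37/(0.582−0.256) = 1.887/0.3260 = 5.787 mg/L.
e^(−k_d t) = e^(−0.256×1.470) = 0.6863; e^(−k_r t) = e^(−0.582×1.470) = 0.4250.
D = 5.787 × (0.6863 − 0.4250) + 0.638 × 0.4250 = 1.513 + 0.2711 = 1.784 mg/L.
DO = C_s − D = 8.55 − 1.784 = 6.766 mg/L.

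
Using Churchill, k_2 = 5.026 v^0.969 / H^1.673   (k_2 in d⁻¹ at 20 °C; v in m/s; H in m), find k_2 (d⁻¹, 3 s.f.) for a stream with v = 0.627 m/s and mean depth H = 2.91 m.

k_2 = 5.026 × 0.627^0.969 / 2.91^1.673 = 5.026 × 0.6361 / 5.972 = 0.5354 d⁻¹.

k_2 ≈ 0.535 d⁻¹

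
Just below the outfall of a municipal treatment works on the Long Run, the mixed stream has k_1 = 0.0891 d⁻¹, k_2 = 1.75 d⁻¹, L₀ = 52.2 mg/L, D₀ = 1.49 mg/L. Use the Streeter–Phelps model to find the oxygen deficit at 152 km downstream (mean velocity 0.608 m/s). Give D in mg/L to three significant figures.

D ≈ 2.16 mg/L

Travel time t = x/v = 152 km / (0.608 m/s) = 152000 m / 0.608 m/s = 250000 s = 2.894 d.
k_1 L₀/(k_2−k_1) = 0.0891×52.2/(1.75−0.0891) = 4.651/1.661 = 2.800 mg/L.
e^(−k_1 t) = e^(−0.0891×2.894) = 0.7727; e^(−k_2 t) = e^(−1.75×2.894) = 0.006322.
D = 2.800 × (0.7727 − 0.006322) + 1.49 × 0.006322 = 2.146 + 0.009420 = 2.156 mg/L.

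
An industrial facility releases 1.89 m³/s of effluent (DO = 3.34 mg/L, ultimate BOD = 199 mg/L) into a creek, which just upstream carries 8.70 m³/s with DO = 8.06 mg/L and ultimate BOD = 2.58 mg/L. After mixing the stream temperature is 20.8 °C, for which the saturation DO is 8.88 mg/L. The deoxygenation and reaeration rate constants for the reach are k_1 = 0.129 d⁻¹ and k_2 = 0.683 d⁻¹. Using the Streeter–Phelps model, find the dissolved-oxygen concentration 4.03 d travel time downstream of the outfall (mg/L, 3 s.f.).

Mixed DO = (8.70×8.06 + 1.89×3.34)/(8.70+1.89) = 76.43/10.59 = 7.218 mg/L.
Mixed L₀ = (8.70×2.58 + 1.89×199)/(10.59) = 398.6/10.59 = 37.64 mg/L.
Initial deficit D₀ = C_s − DO₀ = 8.88 − 7.218 = 1.662 mg/L.
D(4.03) = [0.129×37.64/(0.683−0.129)](e^(−0.129×4.03) − e^(−0.683×4.03)) + 1.662 e^(−0.683×4.03)
= 8.763 × (0.5946 − 0.06377) + 1.662 × 0.06377 = 4.758 mg/L.
DO = 8.88 − 4.758 = 4.122 mg/L.

DO ≈ 4.12 mg/L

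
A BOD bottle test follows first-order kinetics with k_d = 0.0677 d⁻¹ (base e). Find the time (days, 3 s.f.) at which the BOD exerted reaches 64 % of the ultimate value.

t ≈ 15.1 d

y/L₀ = 1 − e^(−k_d t) = 0.64 ⇒ e^(−k_d t) = 0.360
t = −ln(0.360) / 0.0677 = 1.022 / 0.0677 = 15.09 d.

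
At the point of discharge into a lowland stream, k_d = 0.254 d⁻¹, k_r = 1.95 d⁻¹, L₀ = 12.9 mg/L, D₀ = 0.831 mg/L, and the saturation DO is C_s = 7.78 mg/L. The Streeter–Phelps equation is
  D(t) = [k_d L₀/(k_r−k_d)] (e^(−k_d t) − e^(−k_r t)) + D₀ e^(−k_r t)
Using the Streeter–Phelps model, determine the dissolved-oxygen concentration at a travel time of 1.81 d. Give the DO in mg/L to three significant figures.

DO ≈ 6.59 mg/L

k_d L₀/(k_r−k_d) = 0.254×12.9/(1.95−0.254) = 3.277/1.696 = 1.932 mg/L.
e^(−k_d t) = e^(−0.254×1.810) = 0.6314; e^(−k_r t) = e^(−1.95×1.810) = 0.02932.
D = 1.932 × (0.6314 − 0.02932) + 0.831 × 0.02932 = 1.163 + 0.02436 = 1.188 mg/L.
DO = C_s − D = 7.78 − 1.188 = 6.592 mg/L.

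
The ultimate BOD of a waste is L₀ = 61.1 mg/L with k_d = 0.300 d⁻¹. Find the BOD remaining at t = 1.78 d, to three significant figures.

L_t = L₀ e^(−k_d t) = 61.1 × e^(−0.300×1.78) = 61.1 × 0.5863 = 35.82 mg/L.

L ≈ 35.8 mg/L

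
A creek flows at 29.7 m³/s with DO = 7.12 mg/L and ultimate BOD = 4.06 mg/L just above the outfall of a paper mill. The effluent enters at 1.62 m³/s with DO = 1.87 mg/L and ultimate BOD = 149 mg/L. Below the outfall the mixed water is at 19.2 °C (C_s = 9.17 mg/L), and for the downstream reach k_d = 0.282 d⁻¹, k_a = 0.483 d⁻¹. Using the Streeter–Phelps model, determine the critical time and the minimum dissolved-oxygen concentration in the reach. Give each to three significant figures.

Mixed DO = (29.7×7.12 + 1.62×1.87)/(29.7+1.62) = 214.5/31.32 = 6.848 mg/L.
Mixed L₀ = (29.7×4.06 + 1.62×149)/(31.32) = 362.0/31.32 = 11.56 mg/L.
Initial deficit D₀ = C_s − DO₀ = 9.17 − 6.848 = 2.322 mg/L.
t_c = (1/0.2010) ln[(0.483/0.282)(1 − 2.322×0.2010/(0.282×11.56))] = 4.975 × ln(1.468) = 1.908 d.
D_c = (0.282/0.483) × 11.56 × e^(−0.282×1.908) = 0.5839 × 11.56 × 0.5838 = 3.939 mg/L.
Minimum DO = 9.17 − 3.939 = 5.231 mg/L.

t_c ≈ 1.91 d; minimum DO ≈ 5.23 mg/L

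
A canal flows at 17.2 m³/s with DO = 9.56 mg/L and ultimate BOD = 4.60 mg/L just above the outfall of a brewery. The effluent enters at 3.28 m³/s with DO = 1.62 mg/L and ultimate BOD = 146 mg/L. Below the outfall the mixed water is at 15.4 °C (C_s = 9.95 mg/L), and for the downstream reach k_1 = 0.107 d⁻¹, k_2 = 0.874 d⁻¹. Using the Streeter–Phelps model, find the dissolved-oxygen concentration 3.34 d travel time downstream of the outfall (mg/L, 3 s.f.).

Mixed DO = (17.2×9.56 + 3.28×1.62)/(17.2+3.28) = 169.7/20.48 = 8.288 mg/L.
Mixed L₀ = (17.2×4.60 + 3.28×146)/(20.48) = 558.0/20.48 = 27.25 mg/L.
Initial deficit D₀ = C_s − DO₀ = 9.95 − 8.288 = 1.662 mg/L.
D(3.34) = [0.107×27.25/(0.874−0.107)](e^(−0.107×3.34) − e^(−0.874×3.34)) + 1.662 e^(−0.874×3.34)
= 3.801 × (0.6995 − 0.05398) + 1.662 × 0.05398 = 2.543 mg/L.
DO = 9.95 − 2.543 = 7.407 mg/L.

DO ≈ 7.41 mg/L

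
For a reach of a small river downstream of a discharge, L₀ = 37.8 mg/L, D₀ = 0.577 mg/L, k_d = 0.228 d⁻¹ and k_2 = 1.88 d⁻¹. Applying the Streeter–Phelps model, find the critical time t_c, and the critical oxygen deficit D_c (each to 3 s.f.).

t_c ≈ 1.21 d; D_c ≈ 3.48 mg/L

t_c = [1/(k_2−k_d)] ln[(k_2/k_d)(1 − D₀(k_2−k_d)/(k_d L₀))]
= [1/(1.88−0.228)] ln[(1.88/0.228)(1 − 0.577×1.652/(0.228×37.8))]
= (1/1.652) ln[8.246 × 0.8894] = 0.6053 × ln(7.334) = 0.6053 × 1.992 = 1.206 d.
D_c = (k_d/k_2) L₀ e^(−k_d t_c) = (0.228/1.88) × 37.8 × e^(−0.228×1.206) = 0.1213 × 37.8 × 0.7596 = 3.482 mg/L.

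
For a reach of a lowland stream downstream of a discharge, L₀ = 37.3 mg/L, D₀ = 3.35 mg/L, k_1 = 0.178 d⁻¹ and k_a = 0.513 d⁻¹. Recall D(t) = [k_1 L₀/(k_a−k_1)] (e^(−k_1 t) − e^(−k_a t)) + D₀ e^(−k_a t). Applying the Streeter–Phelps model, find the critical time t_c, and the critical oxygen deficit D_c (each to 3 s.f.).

t_c = [1/(k_a−k_1)] ln[(k_a/k_1)(1 − D₀(k_a−k_1)/(k_1 L₀))]
= [1/(0.513−0.178)] ln[(0.513/0.178)(1 − 3.35×0.3350/(0.178×37.3))]
= (1/0.3350) ln[2.882 × 0.8310] = 2.985 × ln(2.395) = 2.985 × 0.8733 = 2.607 d.
L(t_c) = L₀ e^(−k_1 t_c) = 37.3 × 0.6287 = 23.45 mg/L, and at the critical point k_a D_c = k_1 L, so D_c = (0.178/0.513) × 23.45 = 8.137 mg/L.

t_c ≈ 2.61 d; D_c ≈ 8.14 mg/L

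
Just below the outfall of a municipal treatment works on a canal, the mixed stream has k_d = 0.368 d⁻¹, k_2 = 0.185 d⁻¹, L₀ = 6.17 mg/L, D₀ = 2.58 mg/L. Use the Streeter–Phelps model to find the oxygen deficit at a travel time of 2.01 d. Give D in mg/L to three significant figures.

D ≈ 4.41 mg/L

k_d L₀/(k_2−k_d) = 0.368×6.17/(0.185−0.368) = 2.271/-0.1830 = -12.41 mg/L.
e^(−k_d t) = e^(−0.368×2.010) = 0.4773; e^(−k_2 t) = e^(−0.185×2.010) = 0.6895.
D = -12.41 × (0.4773 − 0.6895) + 2.58 × 0.6895 = 2.633 + 1.779 = 4.412 mg/L.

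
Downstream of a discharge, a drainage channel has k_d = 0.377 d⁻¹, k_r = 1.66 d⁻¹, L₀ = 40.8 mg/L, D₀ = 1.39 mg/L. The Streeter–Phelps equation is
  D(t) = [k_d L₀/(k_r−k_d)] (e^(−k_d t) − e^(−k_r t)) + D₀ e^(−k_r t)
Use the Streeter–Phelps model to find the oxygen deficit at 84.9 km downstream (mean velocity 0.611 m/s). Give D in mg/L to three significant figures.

D ≈ 5.80 mg/L

Travel time t = x/v = 84.9 km / (0.611 m/s) = 84900 m / 0.611 m/s = 139000 s = 1.608 d.
k_d L₀/(k_r−k_d) = 0.377×40.8/(1.66−0.377) = 15.38/1.283 = 11.99 mg/L.
e^(−k_d t) = e^(−0.377×1.608) = 0.5454; e^(−k_r t) = e^(−1.66×1.608) = 0.06927.
D = 11.99 × (0.5454 − 0.06927) + 1.39 × 0.06927 = 5.708 + 0.09629 = 5.804 mg/L.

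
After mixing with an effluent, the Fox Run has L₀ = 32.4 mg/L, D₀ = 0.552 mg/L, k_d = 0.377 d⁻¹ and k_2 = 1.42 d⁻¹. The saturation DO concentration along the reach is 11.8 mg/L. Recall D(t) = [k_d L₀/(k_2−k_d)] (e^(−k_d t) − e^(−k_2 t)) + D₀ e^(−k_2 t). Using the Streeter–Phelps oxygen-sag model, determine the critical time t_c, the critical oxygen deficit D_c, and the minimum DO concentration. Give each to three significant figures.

t_c ≈ 1.23 d; D_c ≈ 5.42 mg/L; min DO ≈ 6.38 mg/L

At the critical point dD/dt = 0, so k_d L₀ e^(−k_d t) = k_2 D. Substituting D(t) from the Streeter–Phelps equation and solving for t gives
t_c = ln[(k_2/k_d)(1 − D₀(k_2−k_d)/(k_d L₀))] / (k_2−k_d).
Here k_2−k_d = 1.043 d⁻¹ and 1 − D₀(k_2−k_d)/(k_d L₀) = 1 − 0.552×1.043/(0.377×32.4) = 0.9529, so
t_c = ln(3.767 × 0.9529) / 1.043 = 1.278 / 1.043 = 1.225 d.
D_c = (k_d/k_2) L₀ e^(−k_d t_c) = (0.377/1.42) × 32.4 × e^(−0.377×1.225) = 0.2655 × 32.4 × 0.6301 = 5.420 mg/L.
Minimum DO = C_s − D_c = 11.8 − 5.420 = 6.380 mg/L.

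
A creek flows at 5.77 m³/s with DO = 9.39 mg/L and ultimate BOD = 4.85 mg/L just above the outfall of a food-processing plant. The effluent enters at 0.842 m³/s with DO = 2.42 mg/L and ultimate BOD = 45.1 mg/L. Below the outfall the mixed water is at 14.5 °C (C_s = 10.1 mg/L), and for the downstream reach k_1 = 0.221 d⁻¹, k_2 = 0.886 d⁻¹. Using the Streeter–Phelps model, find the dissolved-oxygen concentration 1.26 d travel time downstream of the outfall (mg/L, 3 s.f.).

DO ≈ 8.15 mg/L

Mixed DO = (5.77×9.39 + 0.842×2.42)/(5.77+0.842) = 56.22/6.612 = 8.502 mg/L.
Mixed L₀ = (5.77×4.85 + 0.842×45.1)/(6.612) = 65.96/6.612 = 9.976 mg/L.
Initial deficit D₀ = C_s − DO₀ = 10.1 − 8.502 = 1.598 mg/L.
D(1.26) = [0.221×9.976/(0.886−0.221)](e^(−0.221×1.26) − e^(−0.886×1.26)) + 1.598 e^(−0.886×1.26)
= 3.315 × (0.7569 − 0.3275) + 1.598 × 0.3275 = 1.947 mg/L.
DO = 10.1 − 1.947 = 8.153 mg/L.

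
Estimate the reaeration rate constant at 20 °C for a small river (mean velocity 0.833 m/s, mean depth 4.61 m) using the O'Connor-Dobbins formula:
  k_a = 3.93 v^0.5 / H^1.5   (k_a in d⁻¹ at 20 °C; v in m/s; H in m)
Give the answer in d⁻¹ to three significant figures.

k_a ≈ 0.362 d⁻¹

k_a = 3.93 × 0.833^0.5 / 4.61^1.5 = 3.93 × 0.9127 / 9.898 = 0.3624 d⁻¹.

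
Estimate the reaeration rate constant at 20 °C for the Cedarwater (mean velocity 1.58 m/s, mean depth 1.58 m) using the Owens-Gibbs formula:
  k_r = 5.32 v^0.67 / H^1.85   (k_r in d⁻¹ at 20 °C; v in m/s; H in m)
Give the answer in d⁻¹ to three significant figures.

k_r = 5.32 × 1.58^0.67 / 1.58^1.85 = 5.32 × 1.359 / 2.331 = 3.101 d⁻¹.

k_r ≈ 3.10 d⁻¹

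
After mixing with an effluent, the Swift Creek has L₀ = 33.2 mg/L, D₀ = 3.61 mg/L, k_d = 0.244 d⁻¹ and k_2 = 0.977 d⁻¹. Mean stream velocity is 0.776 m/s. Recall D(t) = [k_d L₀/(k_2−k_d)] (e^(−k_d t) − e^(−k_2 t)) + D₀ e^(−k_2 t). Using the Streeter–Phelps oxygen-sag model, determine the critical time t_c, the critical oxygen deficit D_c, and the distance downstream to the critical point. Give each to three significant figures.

At the critical point dD/dt = 0, so k_d L₀ e^(−k_d t) = k_2 D. Substituting D(t) from the Streeter–Phelps equation and solving for t gives
t_c = ln[(k_2/k_d)(1 − D₀(k_2−k_d)/(k_d L₀))] / (k_2−k_d).
Here k_2−k_d = 0.7330 d⁻¹ and 1 − D₀(k_2−k_d)/(k_d L₀) = 1 − 3.61×0.7330/(0.244×33.2) = 0.6733, so
t_c = ln(4.004 × 0.6733) / 0.7330 = 0.9918 / 0.7330 = 1.353 d.
D_c = (k_d/k_2) L₀ e^(−k_d t_c) = (0.244/0.977) × 33.2 × e^(−0.244×1.353) = 0.2497 × 33.2 × 0.7188 = 5.960 mg/L.
x_c = v t_c = 0.776 m/s × 1.353 d × 86400 s/d = 90720 m ≈ 90.7 km.

t_c ≈ 1.35 d; D_c ≈ 5.96 mg/L; x_c ≈ 90.7 km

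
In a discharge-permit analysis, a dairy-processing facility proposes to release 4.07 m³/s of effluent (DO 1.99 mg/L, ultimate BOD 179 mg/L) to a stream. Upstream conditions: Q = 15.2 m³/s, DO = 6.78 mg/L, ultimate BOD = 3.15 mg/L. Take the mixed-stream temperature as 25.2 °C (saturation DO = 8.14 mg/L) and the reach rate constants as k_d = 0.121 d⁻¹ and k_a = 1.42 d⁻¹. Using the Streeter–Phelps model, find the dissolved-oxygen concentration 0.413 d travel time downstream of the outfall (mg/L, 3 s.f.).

Mixed DO = (15.2×6.78 + 4.07×1.99)/(15.2+4.07) = 111.2/19.27 = 5.768 mg/L.
Mixed L₀ = (15.2×3.15 + 4.07×179)/(19.27) = 776.4/19.27 = 40.29 mg/L.
Initial deficit D₀ = C_s − DO₀ = 8.14 − 5.768 = 2.372 mg/L.
D(0.413) = [0.121×40.29/(1.42−0.121)](e^(−0.121×0.413) − e^(−1.42×0.413)) + 2.372 e^(−1.42×0.413)
= 3.753 × (0.9513 − 0.5563) + 2.372 × 0.5563 = 2.802 mg/L.
DO = 8.14 − 2.802 = 5.338 mg/L.

DO ≈ 5.34 mg/L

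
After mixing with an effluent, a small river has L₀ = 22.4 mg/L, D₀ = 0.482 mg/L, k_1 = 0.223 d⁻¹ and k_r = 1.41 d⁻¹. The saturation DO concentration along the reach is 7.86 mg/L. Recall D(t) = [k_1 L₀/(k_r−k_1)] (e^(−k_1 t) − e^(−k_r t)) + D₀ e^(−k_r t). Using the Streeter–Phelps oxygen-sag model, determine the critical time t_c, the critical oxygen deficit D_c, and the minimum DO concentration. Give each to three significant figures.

At the critical point dD/dt = 0, so k_1 L₀ e^(−k_1 t) = k_r D. Substituting D(t) from the Streeter–Phelps equation and solving for t gives
t_c = ln[(k_r/k_1)(1 − D₀(k_r−k_1)/(k_1 L₀))] / (k_r−k_1).
Here k_r−k_1 = 1.187 d⁻¹ and 1 − D₀(k_r−k_1)/(k_1 L₀) = 1 − 0.482×1.187/(0.223×22.4) = 0.8855, so
t_c = ln(6.323 × 0.8855) / 1.187 = 1.723 / 1.187 = 1.451 d.
D_c = (k_1/k_r) L₀ e^(−k_1 t_c) = (0.223/1.41) × 22.4 × e^(−0.223×1.451) = 0.1582 × 22.4 × 0.7235 = 2.563 mg/L.
Minimum DO = C_s − D_c = 7.86 − 2.563 = 5.297 mg/L.

t_c ≈ 1.45 d; D_c ≈ 2.56 mg/L; min DO ≈ 5.30 mg/L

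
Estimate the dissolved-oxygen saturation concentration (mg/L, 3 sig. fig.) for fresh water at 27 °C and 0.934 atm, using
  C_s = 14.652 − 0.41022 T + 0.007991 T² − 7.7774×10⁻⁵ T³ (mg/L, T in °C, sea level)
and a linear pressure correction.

C_s ≈ 7.35 mg/L

At sea level: C_s = 14.652 − 0.41022×27 + 0.007991×27² − 7.7774×10⁻⁵×27³ = 7.871 mg/L.
Pressure correction: C_s' = 7.871 × 0.934 = 7.351 mg/L.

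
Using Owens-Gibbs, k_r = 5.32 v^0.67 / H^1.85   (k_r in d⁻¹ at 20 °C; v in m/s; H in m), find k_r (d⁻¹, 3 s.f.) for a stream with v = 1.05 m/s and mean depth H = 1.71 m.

k_r = 5.32 × 1.05^0.67 / 1.71^1.85 = 5.32 × 1.033 / 2.698 = 2.037 d⁻¹.

k_r ≈ 2.04 d⁻¹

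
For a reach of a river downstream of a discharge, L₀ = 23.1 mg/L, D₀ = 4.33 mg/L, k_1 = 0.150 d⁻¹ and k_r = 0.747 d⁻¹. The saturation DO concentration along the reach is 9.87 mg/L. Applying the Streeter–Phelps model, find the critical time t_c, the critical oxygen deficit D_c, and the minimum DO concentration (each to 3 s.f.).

t_c ≈ 0.393 d; D_c ≈ 4.37 mg/L; min DO ≈ 5.50 mg/L

With k_r/k_1 = 4.980 and 1 − D₀(k_r−k_1)/(k_1 L₀) = 0.2540,
t_c = ln(4.980 × 0.2540) / (0.747 − 0.150) = ln(1.265) / 0.5970 = 0.2349/0.5970 = 0.3934 d.
D_c = (k_1/k_r) L₀ e^(−k_1 t_c) = (0.150/0.747) × 23.1 × e^(−0.150×0.3934) = 0.2008 × 23.1 × 0.9427 = 4.373 mg/L.
Minimum DO = C_s − D_c = 9.87 − 4.373 = 5.497 mg/L.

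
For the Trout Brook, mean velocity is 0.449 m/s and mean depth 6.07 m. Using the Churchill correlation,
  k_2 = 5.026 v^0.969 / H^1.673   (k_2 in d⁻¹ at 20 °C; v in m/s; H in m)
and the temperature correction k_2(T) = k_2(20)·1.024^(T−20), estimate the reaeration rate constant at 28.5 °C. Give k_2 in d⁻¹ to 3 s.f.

k_2(20) = 5.026 × 0.449^0.969 / 6.07^1.673 = 5.026 × 0.4603 / 20.43 = 0.1132 d⁻¹.
k_2(28.5) = 0.1132 × 1.024^(28.5−20) = 0.1132 × 1.223 = 0.1385 d⁻¹.

k_2 ≈ 0.139 d⁻¹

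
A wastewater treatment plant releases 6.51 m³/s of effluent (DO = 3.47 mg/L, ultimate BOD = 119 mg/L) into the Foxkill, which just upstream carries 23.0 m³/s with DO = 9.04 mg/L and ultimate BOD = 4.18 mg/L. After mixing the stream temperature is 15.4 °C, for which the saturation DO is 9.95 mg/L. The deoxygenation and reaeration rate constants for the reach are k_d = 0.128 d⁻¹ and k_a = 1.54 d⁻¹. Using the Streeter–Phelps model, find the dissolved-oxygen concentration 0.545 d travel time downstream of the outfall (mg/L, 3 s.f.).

DO ≈ 7.69 mg/L

Mixed DO = (23.0×9.04 + 6.51×3.47)/(23.0+6.51) = 230.5/29.51 = 7.811 mg/L.
Mixed L₀ = (23.0×4.18 + 6.51×119)/(29.51) = 870.8/29.51 = 29.51 mg/L.
Initial deficit D₀ = C_s − DO₀ = 9.95 − 7.811 = 2.139 mg/L.
D(0.545) = [0.128×29.51/(1.54−0.128)](e^(−0.128×0.545) − e^(−1.54×0.545)) + 2.139 e^(−1.54×0.545)
= 2.675 × (0.9326 − 0.4320) + 2.139 × 0.4320 = 2.263 mg/L.
DO = 9.95 − 2.263 = 7.687 mg/L.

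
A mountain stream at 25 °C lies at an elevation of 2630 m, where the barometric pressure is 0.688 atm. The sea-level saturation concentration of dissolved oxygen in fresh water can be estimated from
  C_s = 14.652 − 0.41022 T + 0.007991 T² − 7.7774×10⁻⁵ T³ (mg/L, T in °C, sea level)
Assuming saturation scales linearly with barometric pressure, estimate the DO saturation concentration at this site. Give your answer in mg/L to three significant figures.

C_s ≈ 5.62 mg/L

At sea level: C_s = 14.652 − 0.41022×25 + 0.007991×25² − 7.7774×10⁻⁵×25³ = 8.176 mg/L.
Pressure correction: C_s' = 8.176 × 0.688 = 5.625 mg/L.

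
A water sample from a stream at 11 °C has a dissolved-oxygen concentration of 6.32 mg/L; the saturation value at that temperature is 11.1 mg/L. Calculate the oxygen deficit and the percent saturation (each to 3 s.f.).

D ≈ 4.78 mg/L; 56.9 % saturation

D = C_s − C = 11.1 − 6.32 = 4.78 mg/L.
% saturation = 6.32/11.1 × 100 = 56.9 %.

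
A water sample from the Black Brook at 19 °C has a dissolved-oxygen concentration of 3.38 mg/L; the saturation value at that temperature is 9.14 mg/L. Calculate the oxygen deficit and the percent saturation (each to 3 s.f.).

D ≈ 5.76 mg/L; 37.0 % saturation

D = C_s − C = 9.14 − 3.38 = 5.76 mg/L.
% saturation = 3.38/9.14 × 100 = 37.0 %.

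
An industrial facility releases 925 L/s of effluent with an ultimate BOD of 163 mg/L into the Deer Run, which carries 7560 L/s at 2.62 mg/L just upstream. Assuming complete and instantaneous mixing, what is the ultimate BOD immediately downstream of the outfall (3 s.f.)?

20.1 mg/L

Flow-weighted mixing: C = (Q_r C_r + Q_w C_w)/(Q_r + Q_w)
= (7560×2.62 + 925×163)/(7560 + 925) = 170600/8485 = 20.10 mg/L.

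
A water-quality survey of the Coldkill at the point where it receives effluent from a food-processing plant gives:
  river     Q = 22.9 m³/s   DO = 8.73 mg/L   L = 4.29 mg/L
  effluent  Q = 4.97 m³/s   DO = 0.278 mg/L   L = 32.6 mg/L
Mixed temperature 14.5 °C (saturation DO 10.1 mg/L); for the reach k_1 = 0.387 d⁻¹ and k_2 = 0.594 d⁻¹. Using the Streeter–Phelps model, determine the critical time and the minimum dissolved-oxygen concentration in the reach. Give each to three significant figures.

t_c ≈ 1.20 d; minimum DO ≈ 6.28 mg/L

Mixed DO = (22.9×8.73 + 4.97×0.278)/(22.9+4.97) = 201.3/27.87 = 7.223 mg/L.
Mixed L₀ = (22.9×4.29 + 4.97×32.6)/(27.87) = 260.3/27.87 = 9.338 mg/L.
Initial deficit D₀ = C_s − DO₀ = 10.1 − 7.223 = 2.877 mg/L.
t_c = (1/0.2070) ln[(0.594/0.387)(1 − 2.877×0.2070/(0.387×9.338))] = 4.831 × ln(1.282) = 1.200 d.
D_c = (0.387/0.594) × 9.338 × e^(−0.387×1.200) = 0.6515 × 9.338 × 0.6285 = 3.824 mg/L.
Minimum DO = 10.1 − 3.824 = 6.276 mg/L.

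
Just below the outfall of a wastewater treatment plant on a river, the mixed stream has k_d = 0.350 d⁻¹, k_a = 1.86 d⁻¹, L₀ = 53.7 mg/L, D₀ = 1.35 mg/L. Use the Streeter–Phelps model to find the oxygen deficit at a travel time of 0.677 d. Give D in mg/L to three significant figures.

k_d L₀/(k_a−k_d) = 0.350×53.7/(1.86−0.350) = 18.79/1.510 = 12.45 mg/L.
e^(−k_d t) = e^(−0.350×0.6770) = 0.7890; e^(−k_a t) = e^(−1.86×0.6770) = 0.2839.
D = 12.45 × (0.7890 − 0.2839) + 1.35 × 0.2839 = 6.288 + 0.3832 = 6.671 mg/L.

D ≈ 6.67 mg/L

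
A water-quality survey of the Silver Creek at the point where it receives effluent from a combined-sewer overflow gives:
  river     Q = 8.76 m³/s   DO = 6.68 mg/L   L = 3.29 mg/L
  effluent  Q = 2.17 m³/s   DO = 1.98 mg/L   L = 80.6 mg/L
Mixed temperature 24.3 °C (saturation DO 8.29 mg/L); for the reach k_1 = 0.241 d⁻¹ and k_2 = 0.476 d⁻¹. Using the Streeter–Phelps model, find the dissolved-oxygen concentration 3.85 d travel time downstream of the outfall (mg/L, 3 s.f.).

DO ≈ 3.38 mg/L

Mixed DO = (8.76×6.68 + 2.17×1.98)/(8.76+2.17) = 62.81/10.93 = 5.747 mg/L.
Mixed L₀ = (8.76×3.29 + 2.17×80.6)/(10.93) = 203.7/10.93 = 18.64 mg/L.
Initial deficit D₀ = C_s − DO₀ = 8.29 − 5.747 = 2.543 mg/L.
D(3.85) = [0.241×18.64/(0.476−0.241)](e^(−0.241×3.85) − e^(−0.476×3.85)) + 2.543 e^(−0.476×3.85)
= 19.11 × (0.3954 − 0.1600) + 2.543 × 0.1600 = 4.907 mg/L.
DO = 8.29 − 4.907 = 3.383 mg/L.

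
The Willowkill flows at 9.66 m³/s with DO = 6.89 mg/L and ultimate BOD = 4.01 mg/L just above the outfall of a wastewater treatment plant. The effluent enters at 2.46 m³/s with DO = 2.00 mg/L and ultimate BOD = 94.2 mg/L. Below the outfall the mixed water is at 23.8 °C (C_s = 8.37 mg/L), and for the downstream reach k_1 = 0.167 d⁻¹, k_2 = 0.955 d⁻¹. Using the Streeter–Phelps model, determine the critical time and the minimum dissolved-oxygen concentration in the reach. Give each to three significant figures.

Mixed DO = (9.66×6.89 + 2.46×2.00)/(9.66+2.46) = 71.48/12.12 = 5.897 mg/L.
Mixed L₀ = (9.66×4.01 + 2.46×94.2)/(12.12) = 270.5/12.12 = 22.32 mg/L.
Initial deficit D₀ = C_s − DO₀ = 8.37 − 5.897 = 2.473 mg/L.
t_c = (1/0.7880) ln[(0.955/0.167)(1 − 2.473×0.7880/(0.167×22.32))] = 1.269 × ln(2.729) = 1.274 d.
D_c = (0.167/0.955) × 22.32 × e^(−0.167×1.274) = 0.1749 × 22.32 × 0.8084 = 3.154 mg/L.
Minimum DO = 8.37 − 3.154 = 5.216 mg/L.

t_c ≈ 1.27 d; minimum DO ≈ 5.22 mg/L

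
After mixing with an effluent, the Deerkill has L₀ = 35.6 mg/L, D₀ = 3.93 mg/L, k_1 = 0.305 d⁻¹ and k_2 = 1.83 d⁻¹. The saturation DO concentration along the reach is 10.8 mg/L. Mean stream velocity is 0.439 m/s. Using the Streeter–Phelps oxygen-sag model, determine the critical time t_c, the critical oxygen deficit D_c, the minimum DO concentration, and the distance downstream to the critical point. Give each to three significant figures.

t_c = [1/(k_2−k_1)] ln[(k_2/k_1)(1 − D₀(k_2−k_1)/(k_1 L₀))]
= [1/(1.83−0.305)] ln[(1.83/0.305)(1 − 3.93×1.525/(0.305×35.6))]
= (1/1.525) ln[6.000 × 0.4480] = 0.6557 × ln(2.688) = 0.6557 × 0.9889 = 0.6484 d.
L(t_c) = L₀ e^(−k_1 t_c) = 35.6 × 0.8206 = 29.21 mg/L, and at the critical point k_2 D_c = k_1 L, so D_c = (0.305/1.83) × 29.21 = 4.869 mg/L.
Minimum DO = C_s − D_c = 10.8 − 4.869 = 5.931 mg/L.
x_c = v t_c = 0.439 m/s × 0.6484 d × 86400 s/d = 24600 m ≈ 24.6 km.

t_c ≈ 0.648 d; D_c ≈ 4.87 mg/L; min DO ≈ 5.93 mg/L; x_c ≈ 24.6 km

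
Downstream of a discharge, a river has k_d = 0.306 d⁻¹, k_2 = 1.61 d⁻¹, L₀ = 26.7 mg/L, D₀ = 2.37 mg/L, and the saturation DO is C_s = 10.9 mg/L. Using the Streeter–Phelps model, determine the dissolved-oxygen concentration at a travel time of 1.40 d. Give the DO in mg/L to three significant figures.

DO ≈ 7.23 mg/L

k_d L₀/(k_2−k_d) = 0.306×26.7/(1.61−0.306) = 8.170/1.304 = 6.265 mg/L.
e^(−k_d t) = e^(−0.306×1.400) = 0.6516; e^(−k_2 t) = e^(−1.61×1.400) = 0.1050.
D = 6.265 × (0.6516 − 0.1050) + 2.37 × 0.1050 = 3.425 + 0.2488 = 3.673 mg/L.
DO = C_s − D = 10.9 − 3.673 = 7.227 mg/L.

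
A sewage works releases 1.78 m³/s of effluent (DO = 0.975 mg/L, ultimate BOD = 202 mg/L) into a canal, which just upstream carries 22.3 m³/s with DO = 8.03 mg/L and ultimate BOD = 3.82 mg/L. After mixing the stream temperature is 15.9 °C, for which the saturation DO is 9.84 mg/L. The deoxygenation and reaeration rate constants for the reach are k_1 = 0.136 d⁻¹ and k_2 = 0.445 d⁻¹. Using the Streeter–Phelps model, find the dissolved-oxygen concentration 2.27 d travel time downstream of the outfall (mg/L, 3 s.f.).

DO ≈ 5.98 mg/L

Mixed DO = (22.3×8.03 + 1.78×0.975)/(22.3+1.78) = 180.8/24.08 = 7.508 mg/L.
Mixed L₀ = (22.3×3.82 + 1.78×202)/(24.08) = 444.7/24.08 = 18.47 mg/L.
Initial deficit D₀ = C_s − DO₀ = 9.84 − 7.508 = 2.332 mg/L.
D(2.27) = [0.136×18.47/(0.445−0.136)](e^(−0.136×2.27) − e^(−0.445×2.27)) + 2.332 e^(−0.445×2.27)
= 8.129 × (0.7344 − 0.3642) + 2.332 × 0.3642 = 3.859 mg/L.
DO = 9.84 − 3.859 = 5.981 mg/L.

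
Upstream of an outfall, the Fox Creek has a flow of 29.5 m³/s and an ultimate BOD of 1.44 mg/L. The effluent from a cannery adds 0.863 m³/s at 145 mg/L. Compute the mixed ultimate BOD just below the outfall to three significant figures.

5.52 mg/L

Flow-weighted mixing: C = (Q_r C_r + Q_w C_w)/(Q_r + Q_w)
= (29.5×1.44 + 0.863×145)/(29.5 + 0.863) = 167.6/30.36 = 5.520 mg/L.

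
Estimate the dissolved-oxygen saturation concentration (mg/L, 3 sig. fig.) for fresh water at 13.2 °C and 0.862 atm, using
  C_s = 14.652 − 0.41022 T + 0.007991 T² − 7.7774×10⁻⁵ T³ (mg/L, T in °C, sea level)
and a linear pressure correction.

C_s ≈ 9.01 mg/L

At sea level: C_s = 14.652 − 0.41022×13.2 + 0.007991×13.2² − 7.7774×10⁻⁵×13.2³ = 10.45 mg/L.
Pressure correction: C_s' = 10.45 × 0.862 = 9.008 mg/L.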